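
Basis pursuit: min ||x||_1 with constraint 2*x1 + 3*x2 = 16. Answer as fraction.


Axis intercepts:
  x1 = 8, x2 = 0: L1 = 8
  x1 = 0, x2 = 16/3: L1 = 16/3
x* = (0, 16/3)
||x*||_1 = 16/3.

16/3


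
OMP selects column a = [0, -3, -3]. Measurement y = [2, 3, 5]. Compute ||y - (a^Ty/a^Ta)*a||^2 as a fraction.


a^T a = 18.
a^T y = -24.
coeff = -24/18 = -4/3.
||r||^2 = 6.

6


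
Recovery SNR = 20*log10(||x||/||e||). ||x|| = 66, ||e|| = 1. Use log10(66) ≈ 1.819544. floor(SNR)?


||x||/||e|| = 66/1 = 66.
log10(66) ≈ 1.819544.
20*log10(||x||/||e||) ≈ 20*1.819544 = 36.39088.
floor(36.39088) = 36.

36


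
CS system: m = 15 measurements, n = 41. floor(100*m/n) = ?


100*m/n = 100*15/41 ≈ 36.5854.
floor = 36.

36


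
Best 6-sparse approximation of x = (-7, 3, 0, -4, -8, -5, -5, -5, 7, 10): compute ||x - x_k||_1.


Sorted |x_i| descending: [10, 8, 7, 7, 5, 5, 5, 4, 3, 0]
Keep top 6: [10, 8, 7, 7, 5, 5]
Tail entries: [5, 4, 3, 0]
L1 error = sum of tail = 12.

12


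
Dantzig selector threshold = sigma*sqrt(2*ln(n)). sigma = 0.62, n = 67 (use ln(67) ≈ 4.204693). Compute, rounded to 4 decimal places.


ln(67) ≈ 4.204693.
2*ln(n) ≈ 8.409386.
sqrt(2*ln(n)) ≈ sqrt(8.409386) ≈ 2.899894.
threshold ≈ 0.62*2.899894 = 1.79793428 ≈ 1.7979.

1.7979


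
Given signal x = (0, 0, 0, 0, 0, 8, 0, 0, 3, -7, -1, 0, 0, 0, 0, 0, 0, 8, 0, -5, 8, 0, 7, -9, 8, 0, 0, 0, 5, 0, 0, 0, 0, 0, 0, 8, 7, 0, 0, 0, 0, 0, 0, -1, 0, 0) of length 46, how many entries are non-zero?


Non-zero positions: [5, 8, 9, 10, 17, 19, 20, 22, 23, 24, 28, 35, 36, 43].
Sparsity = 14.

14


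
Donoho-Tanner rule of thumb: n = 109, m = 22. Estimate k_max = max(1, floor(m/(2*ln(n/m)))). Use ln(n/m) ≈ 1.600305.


n/m = 109/22.
ln(n/m) ≈ 1.600305.
2*ln(n/m) ≈ 3.20061.
m/(2*ln(n/m)) ≈ 22/3.20061 ≈ 6.8737.
floor = 6.
k_max = max(1, 6) = 6.

6


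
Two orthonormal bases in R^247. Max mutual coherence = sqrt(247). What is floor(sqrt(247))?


15^2 = 225 <= 247 < 256 = 16^2, so 15 <= sqrt(247) < 16.
floor(sqrt(247)) = 15.

15


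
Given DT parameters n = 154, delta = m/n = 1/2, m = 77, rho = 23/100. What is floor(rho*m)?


m = 1/2*154 = 77.
rho = 23/100.
rho*m = 23/100*77 = 17.71.
k = floor(17.71) = 17.

17


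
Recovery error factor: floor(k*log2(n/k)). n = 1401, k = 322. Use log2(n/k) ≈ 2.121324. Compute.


log2(n/k) = log2(1401/322) ≈ 2.121324.
k*log2(n/k) ≈ 322*2.121324 = 683.066328.
floor(683.066328) = 683.

683


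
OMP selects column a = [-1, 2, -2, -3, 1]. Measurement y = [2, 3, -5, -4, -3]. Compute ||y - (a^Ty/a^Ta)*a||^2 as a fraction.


a^T a = 19.
a^T y = 23.
coeff = 23/19 = 23/19.
||r||^2 = 668/19.

668/19


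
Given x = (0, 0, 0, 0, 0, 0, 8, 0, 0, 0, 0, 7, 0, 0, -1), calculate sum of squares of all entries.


Non-zero entries: [(6, 8), (11, 7), (14, -1)]
Squares: [64, 49, 1]
||x||_2^2 = sum = 114.

114


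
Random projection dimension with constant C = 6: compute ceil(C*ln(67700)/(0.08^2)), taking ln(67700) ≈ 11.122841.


ln(67700) ≈ 11.122841.
eps^2 = 0.08^2 = 0.0064.
C*ln(N)/eps^2 ≈ 6*11.122841/0.0064 ≈ 10427.6634.
m = ceil(10427.6634) = 10428.

10428


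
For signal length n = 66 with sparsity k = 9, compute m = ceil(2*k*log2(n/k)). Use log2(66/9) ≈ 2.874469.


log2(n/k) = log2(66/9) ≈ 2.874469.
2*k*log2(n/k) ≈ 2*9*2.874469 = 51.740442.
m = ceil(51.740442) = 52.

52


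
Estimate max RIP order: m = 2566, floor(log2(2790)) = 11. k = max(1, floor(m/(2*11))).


floor(log2(2790)) = 11.
2*11 = 22.
m/(2*floor(log2(n))) = 2566/22 ≈ 116.6364.
floor = 116.
k = max(1, 116) = 116.

116


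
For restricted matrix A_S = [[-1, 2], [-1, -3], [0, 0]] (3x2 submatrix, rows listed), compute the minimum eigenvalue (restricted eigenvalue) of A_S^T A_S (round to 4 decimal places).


A_S^T A_S = [[2, 1], [1, 13]].
trace = 15.
det = 25.
disc = trace^2 - 4*det = 225 - 4*25 = 125.
sqrt(125) ≈ 11.180340.
lam_min = (15 - sqrt(125))/2 ≈ (15 - 11.180340)/2 = 1.90983 ≈ 1.9098.

1.9098


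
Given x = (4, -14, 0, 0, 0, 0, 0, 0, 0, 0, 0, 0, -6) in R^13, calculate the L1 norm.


Non-zero entries: [(0, 4), (1, -14), (12, -6)]
Absolute values: [4, 14, 6]
||x||_1 = sum = 24.

24


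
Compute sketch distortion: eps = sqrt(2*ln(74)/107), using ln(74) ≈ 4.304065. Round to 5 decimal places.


ln(74) ≈ 4.304065.
2*ln(N)/m ≈ 2*4.304065/107 ≈ 0.08044981.
eps = sqrt(0.08044981) ≈ 0.2836368 ≈ 0.28364.

0.28364


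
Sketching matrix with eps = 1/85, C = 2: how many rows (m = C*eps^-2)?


1/eps = 85.
(1/eps)^2 = 7225.
m = 2*7225 = 14450.

14450


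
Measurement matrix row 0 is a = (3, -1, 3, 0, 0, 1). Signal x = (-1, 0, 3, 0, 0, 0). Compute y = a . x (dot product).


Non-zero terms: ['3*-1', '3*3']
Products: [-3, 9]
y = sum = 6.

6


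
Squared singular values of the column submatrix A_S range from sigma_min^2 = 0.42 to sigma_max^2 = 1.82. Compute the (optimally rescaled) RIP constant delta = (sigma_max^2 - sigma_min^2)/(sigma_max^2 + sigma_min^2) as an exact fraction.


lambda_max - lambda_min = 1.82 - 0.42 = 1.40.
lambda_max + lambda_min = 1.82 + 0.42 = 2.24.
delta = 1.40/2.24 = 140/224 = 5/8.

5/8


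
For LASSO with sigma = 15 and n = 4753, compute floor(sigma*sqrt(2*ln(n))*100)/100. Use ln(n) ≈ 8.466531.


ln(4753) ≈ 8.466531.
2*ln(n) ≈ 16.933062.
sqrt(2*ln(n)) ≈ sqrt(16.933062) ≈ 4.11498.
lambda ≈ 15*4.11498 = 61.7247.
floor(lambda*100)/100 = 61.72.

61.72


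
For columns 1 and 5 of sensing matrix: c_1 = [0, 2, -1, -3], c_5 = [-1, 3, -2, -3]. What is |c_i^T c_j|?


Inner product: 0*-1 + 2*3 + -1*-2 + -3*-3
Products: [0, 6, 2, 9]
Sum = 17.
|dot| = 17.

17


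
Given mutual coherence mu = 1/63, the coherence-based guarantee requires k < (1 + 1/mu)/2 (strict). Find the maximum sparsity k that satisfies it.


1/mu = 63.
1 + 1/mu = 64.
(1 + 1/mu)/2 = 32 is an integer and the inequality is strict, so k_max = 32 - 1 = 31.

31


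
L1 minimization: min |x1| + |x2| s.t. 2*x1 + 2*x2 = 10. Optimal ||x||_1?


Axis intercepts:
  x1 = 5, x2 = 0: L1 = 5
  x1 = 0, x2 = 5: L1 = 5
x* = (5, 0)
||x*||_1 = 5.

5


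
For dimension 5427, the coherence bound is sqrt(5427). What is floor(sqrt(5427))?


73^2 = 5329 <= 5427 < 5476 = 74^2, so 73 <= sqrt(5427) < 74.
floor(sqrt(5427)) = 73.

73


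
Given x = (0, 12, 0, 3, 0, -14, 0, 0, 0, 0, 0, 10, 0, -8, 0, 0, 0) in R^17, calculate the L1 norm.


Non-zero entries: [(1, 12), (3, 3), (5, -14), (11, 10), (13, -8)]
Absolute values: [12, 3, 14, 10, 8]
||x||_1 = sum = 47.

47


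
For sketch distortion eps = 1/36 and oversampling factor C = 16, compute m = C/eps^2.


1/eps = 36.
(1/eps)^2 = 1296.
m = 16*1296 = 20736.

20736


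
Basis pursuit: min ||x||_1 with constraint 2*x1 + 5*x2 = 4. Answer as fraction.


Axis intercepts:
  x1 = 2, x2 = 0: L1 = 2
  x1 = 0, x2 = 4/5: L1 = 4/5
x* = (0, 4/5)
||x*||_1 = 4/5.

4/5


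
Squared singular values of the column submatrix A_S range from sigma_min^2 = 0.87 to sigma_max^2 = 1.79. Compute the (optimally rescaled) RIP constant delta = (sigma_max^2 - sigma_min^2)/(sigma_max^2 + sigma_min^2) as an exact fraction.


lambda_max - lambda_min = 1.79 - 0.87 = 0.92.
lambda_max + lambda_min = 1.79 + 0.87 = 2.66.
delta = 0.92/2.66 = 92/266 = 46/133.

46/133


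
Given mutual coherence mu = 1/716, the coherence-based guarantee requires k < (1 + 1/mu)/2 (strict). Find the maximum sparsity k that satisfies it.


1/mu = 716.
1 + 1/mu = 717.
(1 + 1/mu)/2 = 358.5 is not an integer, so k_max = floor(358.5) = 358.

358


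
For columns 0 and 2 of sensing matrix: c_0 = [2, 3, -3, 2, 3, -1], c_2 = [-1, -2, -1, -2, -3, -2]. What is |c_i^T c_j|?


Inner product: 2*-1 + 3*-2 + -3*-1 + 2*-2 + 3*-3 + -1*-2
Products: [-2, -6, 3, -4, -9, 2]
Sum = -16.
|dot| = 16.

16


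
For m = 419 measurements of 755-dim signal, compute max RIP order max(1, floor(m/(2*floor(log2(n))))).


floor(log2(755)) = 9.
2*9 = 18.
m/(2*floor(log2(n))) = 419/18 ≈ 23.2778.
floor = 23.
k = max(1, 23) = 23.

23


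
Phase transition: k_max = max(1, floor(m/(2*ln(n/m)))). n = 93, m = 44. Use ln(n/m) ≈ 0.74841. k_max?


n/m = 93/44.
ln(n/m) ≈ 0.74841.
2*ln(n/m) ≈ 1.49682.
m/(2*ln(n/m)) ≈ 44/1.49682 ≈ 29.3957.
floor = 29.
k_max = max(1, 29) = 29.

29


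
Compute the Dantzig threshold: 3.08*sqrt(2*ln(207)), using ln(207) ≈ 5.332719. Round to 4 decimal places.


ln(207) ≈ 5.332719.
2*ln(n) ≈ 10.665438.
sqrt(2*ln(n)) ≈ sqrt(10.665438) ≈ 3.265798.
threshold ≈ 3.08*3.265798 = 10.05865784 ≈ 10.0587.

10.0587


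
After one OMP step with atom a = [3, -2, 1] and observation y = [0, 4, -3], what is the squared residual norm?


a^T a = 14.
a^T y = -11.
coeff = -11/14 = -11/14.
||r||^2 = 229/14.

229/14


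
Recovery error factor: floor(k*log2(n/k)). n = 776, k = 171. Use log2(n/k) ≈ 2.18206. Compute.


log2(n/k) = log2(776/171) ≈ 2.18206.
k*log2(n/k) ≈ 171*2.18206 = 373.13226.
floor(373.13226) = 373.

373


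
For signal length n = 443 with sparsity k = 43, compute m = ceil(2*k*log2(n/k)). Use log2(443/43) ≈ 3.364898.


log2(n/k) = log2(443/43) ≈ 3.364898.
2*k*log2(n/k) ≈ 2*43*3.364898 = 289.381228.
m = ceil(289.381228) = 290.

290


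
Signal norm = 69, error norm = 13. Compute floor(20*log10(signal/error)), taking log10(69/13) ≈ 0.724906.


||x||/||e|| = 69/13.
log10(69/13) ≈ 0.724906.
20*log10(||x||/||e||) ≈ 20*0.724906 = 14.49812.
floor(14.49812) = 14.

14


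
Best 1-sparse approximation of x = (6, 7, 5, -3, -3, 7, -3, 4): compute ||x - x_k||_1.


Sorted |x_i| descending: [7, 7, 6, 5, 4, 3, 3, 3]
Keep top 1: [7]
Tail entries: [7, 6, 5, 4, 3, 3, 3]
L1 error = sum of tail = 31.

31


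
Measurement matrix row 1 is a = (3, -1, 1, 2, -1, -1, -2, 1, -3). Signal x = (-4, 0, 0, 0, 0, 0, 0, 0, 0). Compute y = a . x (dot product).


Non-zero terms: ['3*-4']
Products: [-12]
y = sum = -12.

-12


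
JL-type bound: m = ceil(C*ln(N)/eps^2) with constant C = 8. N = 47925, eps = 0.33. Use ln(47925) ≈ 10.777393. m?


ln(47925) ≈ 10.777393.
eps^2 = 0.33^2 = 0.1089.
C*ln(N)/eps^2 ≈ 8*10.777393/0.1089 ≈ 791.7277.
m = ceil(791.7277) = 792.

792


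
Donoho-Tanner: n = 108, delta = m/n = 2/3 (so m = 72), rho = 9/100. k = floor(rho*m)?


m = 2/3*108 = 72.
rho = 9/100.
rho*m = 9/100*72 = 6.48.
k = floor(6.48) = 6.

6


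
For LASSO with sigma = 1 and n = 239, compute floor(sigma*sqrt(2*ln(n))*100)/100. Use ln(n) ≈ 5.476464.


ln(239) ≈ 5.476464.
2*ln(n) ≈ 10.952928.
sqrt(2*ln(n)) ≈ sqrt(10.952928) ≈ 3.309521.
lambda ≈ 1*3.309521 = 3.309521.
floor(lambda*100)/100 = 3.30.

3.30


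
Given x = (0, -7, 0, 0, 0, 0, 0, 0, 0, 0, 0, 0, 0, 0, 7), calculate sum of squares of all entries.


Non-zero entries: [(1, -7), (14, 7)]
Squares: [49, 49]
||x||_2^2 = sum = 98.

98


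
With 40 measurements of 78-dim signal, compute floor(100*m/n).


100*m/n = 100*40/78 ≈ 51.2821.
floor = 51.

51


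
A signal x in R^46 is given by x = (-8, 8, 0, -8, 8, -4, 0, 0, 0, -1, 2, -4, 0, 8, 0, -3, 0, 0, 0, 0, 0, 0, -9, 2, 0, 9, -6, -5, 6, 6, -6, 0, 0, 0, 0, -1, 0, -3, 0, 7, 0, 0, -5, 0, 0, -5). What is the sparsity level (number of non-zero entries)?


Non-zero positions: [0, 1, 3, 4, 5, 9, 10, 11, 13, 15, 22, 23, 25, 26, 27, 28, 29, 30, 35, 37, 39, 42, 45].
Sparsity = 23.

23


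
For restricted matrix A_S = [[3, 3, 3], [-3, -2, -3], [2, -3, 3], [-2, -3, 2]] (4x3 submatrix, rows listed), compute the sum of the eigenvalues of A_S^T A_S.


Sum of eigenvalues of A_S^T A_S = trace(A_S^T A_S) = sum of squared column norms of A_S.
A_S^T A_S diagonal: [26, 31, 31].
trace = 26 + 31 + 31 = 88.

88


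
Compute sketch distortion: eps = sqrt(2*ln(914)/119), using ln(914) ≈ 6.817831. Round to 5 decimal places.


ln(914) ≈ 6.817831.
2*ln(N)/m ≈ 2*6.817831/119 ≈ 0.11458539.
eps = sqrt(0.11458539) ≈ 0.3385046 ≈ 0.33850.

0.33850


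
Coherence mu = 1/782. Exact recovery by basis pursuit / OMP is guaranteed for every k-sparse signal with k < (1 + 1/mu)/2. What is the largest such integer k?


1/mu = 782.
1 + 1/mu = 783.
(1 + 1/mu)/2 = 391.5 is not an integer, so k_max = floor(391.5) = 391.

391


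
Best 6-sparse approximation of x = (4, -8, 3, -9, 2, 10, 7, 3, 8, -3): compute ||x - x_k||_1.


Sorted |x_i| descending: [10, 9, 8, 8, 7, 4, 3, 3, 3, 2]
Keep top 6: [10, 9, 8, 8, 7, 4]
Tail entries: [3, 3, 3, 2]
L1 error = sum of tail = 11.

11


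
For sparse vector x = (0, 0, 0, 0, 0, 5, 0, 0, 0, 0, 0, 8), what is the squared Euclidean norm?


Non-zero entries: [(5, 5), (11, 8)]
Squares: [25, 64]
||x||_2^2 = sum = 89.

89


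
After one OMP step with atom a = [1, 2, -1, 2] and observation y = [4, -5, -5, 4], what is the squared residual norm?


a^T a = 10.
a^T y = 7.
coeff = 7/10 = 7/10.
||r||^2 = 771/10.

771/10


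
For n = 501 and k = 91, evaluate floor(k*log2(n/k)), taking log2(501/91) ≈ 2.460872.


log2(n/k) = log2(501/91) ≈ 2.460872.
k*log2(n/k) ≈ 91*2.460872 = 223.939352.
floor(223.939352) = 223.

223


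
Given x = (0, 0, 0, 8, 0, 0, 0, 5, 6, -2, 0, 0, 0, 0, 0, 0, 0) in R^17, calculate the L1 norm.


Non-zero entries: [(3, 8), (7, 5), (8, 6), (9, -2)]
Absolute values: [8, 5, 6, 2]
||x||_1 = sum = 21.

21


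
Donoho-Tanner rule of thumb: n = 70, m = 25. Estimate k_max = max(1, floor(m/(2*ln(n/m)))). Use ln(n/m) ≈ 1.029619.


n/m = 70/25 = 14/5.
ln(n/m) ≈ 1.029619.
2*ln(n/m) ≈ 2.059238.
m/(2*ln(n/m)) ≈ 25/2.059238 ≈ 12.1404.
floor = 12.
k_max = max(1, 12) = 12.

12


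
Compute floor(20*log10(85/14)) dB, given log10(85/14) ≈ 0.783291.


||x||/||e|| = 85/14.
log10(85/14) ≈ 0.783291.
20*log10(||x||/||e||) ≈ 20*0.783291 = 15.66582.
floor(15.66582) = 15.

15


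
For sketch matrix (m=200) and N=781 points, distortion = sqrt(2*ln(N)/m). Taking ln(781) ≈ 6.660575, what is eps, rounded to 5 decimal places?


ln(781) ≈ 6.660575.
2*ln(N)/m ≈ 2*6.660575/200 ≈ 0.06660575.
eps = sqrt(0.06660575) ≈ 0.2580809 ≈ 0.25808.

0.25808


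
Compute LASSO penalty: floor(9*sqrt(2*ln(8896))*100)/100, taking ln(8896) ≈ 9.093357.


ln(8896) ≈ 9.093357.
2*ln(n) ≈ 18.186714.
sqrt(2*ln(n)) ≈ sqrt(18.186714) ≈ 4.264588.
lambda ≈ 9*4.264588 = 38.381292.
floor(lambda*100)/100 = 38.38.

38.38


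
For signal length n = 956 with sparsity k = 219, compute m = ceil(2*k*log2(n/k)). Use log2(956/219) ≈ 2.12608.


log2(n/k) = log2(956/219) ≈ 2.12608.
2*k*log2(n/k) ≈ 2*219*2.12608 = 931.22304.
m = ceil(931.22304) = 932.

932


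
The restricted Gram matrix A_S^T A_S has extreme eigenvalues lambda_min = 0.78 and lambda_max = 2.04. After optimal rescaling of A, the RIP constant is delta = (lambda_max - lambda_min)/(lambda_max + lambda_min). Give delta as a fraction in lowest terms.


lambda_max - lambda_min = 2.04 - 0.78 = 1.26.
lambda_max + lambda_min = 2.04 + 0.78 = 2.82.
delta = 1.26/2.82 = 126/282 = 21/47.

21/47


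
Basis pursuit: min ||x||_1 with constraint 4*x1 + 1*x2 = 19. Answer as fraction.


Axis intercepts:
  x1 = 19/4, x2 = 0: L1 = 19/4
  x1 = 0, x2 = 19: L1 = 19
x* = (19/4, 0)
||x*||_1 = 19/4.

19/4


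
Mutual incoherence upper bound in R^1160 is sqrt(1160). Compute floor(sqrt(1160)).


34^2 = 1156 <= 1160 < 1225 = 35^2, so 34 <= sqrt(1160) < 35.
floor(sqrt(1160)) = 34.

34


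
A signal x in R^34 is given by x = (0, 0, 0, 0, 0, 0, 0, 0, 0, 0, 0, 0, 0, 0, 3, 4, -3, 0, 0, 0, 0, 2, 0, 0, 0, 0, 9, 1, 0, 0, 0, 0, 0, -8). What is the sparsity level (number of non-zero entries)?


Non-zero positions: [14, 15, 16, 21, 26, 27, 33].
Sparsity = 7.

7


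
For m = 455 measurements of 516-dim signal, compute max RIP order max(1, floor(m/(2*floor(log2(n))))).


floor(log2(516)) = 9.
2*9 = 18.
m/(2*floor(log2(n))) = 455/18 ≈ 25.2778.
floor = 25.
k = max(1, 25) = 25.

25


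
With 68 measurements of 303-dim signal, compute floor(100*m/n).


100*m/n = 100*68/303 ≈ 22.4422.
floor = 22.

22


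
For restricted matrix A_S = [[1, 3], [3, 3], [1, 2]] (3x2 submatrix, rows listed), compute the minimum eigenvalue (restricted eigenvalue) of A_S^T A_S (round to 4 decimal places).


A_S^T A_S = [[11, 14], [14, 22]].
trace = 33.
det = 46.
disc = trace^2 - 4*det = 1089 - 4*46 = 905.
sqrt(905) ≈ 30.083218.
lam_min = (33 - sqrt(905))/2 ≈ (33 - 30.083218)/2 = 1.458391 ≈ 1.4584.

1.4584


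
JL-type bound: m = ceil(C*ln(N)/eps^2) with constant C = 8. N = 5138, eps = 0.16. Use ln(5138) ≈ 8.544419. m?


ln(5138) ≈ 8.544419.
eps^2 = 0.16^2 = 0.0256.
C*ln(N)/eps^2 ≈ 8*8.544419/0.0256 ≈ 2670.1309.
m = ceil(2670.1309) = 2671.

2671


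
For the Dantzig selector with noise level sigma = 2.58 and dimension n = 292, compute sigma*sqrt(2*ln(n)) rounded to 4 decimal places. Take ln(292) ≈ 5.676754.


ln(292) ≈ 5.676754.
2*ln(n) ≈ 11.353508.
sqrt(2*ln(n)) ≈ sqrt(11.353508) ≈ 3.369497.
threshold ≈ 2.58*3.369497 = 8.69330226 ≈ 8.6933.

8.6933


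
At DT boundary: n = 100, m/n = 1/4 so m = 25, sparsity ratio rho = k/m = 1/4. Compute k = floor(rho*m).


m = 1/4*100 = 25.
rho = 1/4.
rho*m = 1/4*25 = 6.25.
k = floor(6.25) = 6.

6


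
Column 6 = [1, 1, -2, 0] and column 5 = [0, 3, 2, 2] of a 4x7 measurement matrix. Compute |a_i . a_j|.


Inner product: 1*0 + 1*3 + -2*2 + 0*2
Products: [0, 3, -4, 0]
Sum = -1.
|dot| = 1.

1


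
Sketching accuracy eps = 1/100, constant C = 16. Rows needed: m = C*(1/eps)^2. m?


1/eps = 100.
(1/eps)^2 = 10000.
m = 16*10000 = 160000.

160000


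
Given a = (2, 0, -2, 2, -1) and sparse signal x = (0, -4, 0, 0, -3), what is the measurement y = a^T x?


Non-zero terms: ['0*-4', '-1*-3']
Products: [0, 3]
y = sum = 3.

3


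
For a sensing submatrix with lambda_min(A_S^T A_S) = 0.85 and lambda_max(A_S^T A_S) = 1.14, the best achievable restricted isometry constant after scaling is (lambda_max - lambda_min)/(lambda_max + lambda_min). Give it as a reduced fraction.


lambda_max - lambda_min = 1.14 - 0.85 = 0.29.
lambda_max + lambda_min = 1.14 + 0.85 = 1.99.
delta = 0.29/1.99 = 29/199.

29/199


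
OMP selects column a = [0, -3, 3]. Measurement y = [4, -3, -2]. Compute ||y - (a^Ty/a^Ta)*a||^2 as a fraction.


a^T a = 18.
a^T y = 3.
coeff = 3/18 = 1/6.
||r||^2 = 57/2.

57/2


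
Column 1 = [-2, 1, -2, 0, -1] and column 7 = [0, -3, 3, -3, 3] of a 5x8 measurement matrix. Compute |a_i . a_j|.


Inner product: -2*0 + 1*-3 + -2*3 + 0*-3 + -1*3
Products: [0, -3, -6, 0, -3]
Sum = -12.
|dot| = 12.

12


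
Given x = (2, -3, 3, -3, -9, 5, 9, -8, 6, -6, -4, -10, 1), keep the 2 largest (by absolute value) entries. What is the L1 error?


Sorted |x_i| descending: [10, 9, 9, 8, 6, 6, 5, 4, 3, 3, 3, 2, 1]
Keep top 2: [10, 9]
Tail entries: [9, 8, 6, 6, 5, 4, 3, 3, 3, 2, 1]
L1 error = sum of tail = 50.

50


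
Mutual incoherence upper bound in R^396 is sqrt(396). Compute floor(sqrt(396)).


19^2 = 361 <= 396 < 400 = 20^2, so 19 <= sqrt(396) < 20.
floor(sqrt(396)) = 19.

19


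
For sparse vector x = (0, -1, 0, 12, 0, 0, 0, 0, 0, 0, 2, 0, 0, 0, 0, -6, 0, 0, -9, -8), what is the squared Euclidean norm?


Non-zero entries: [(1, -1), (3, 12), (10, 2), (15, -6), (18, -9), (19, -8)]
Squares: [1, 144, 4, 36, 81, 64]
||x||_2^2 = sum = 330.

330


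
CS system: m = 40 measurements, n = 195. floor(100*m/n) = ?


100*m/n = 100*40/195 ≈ 20.5128.
floor = 20.

20


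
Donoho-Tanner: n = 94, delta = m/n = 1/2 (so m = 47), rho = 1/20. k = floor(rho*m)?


m = 1/2*94 = 47.
rho = 1/20.
rho*m = 1/20*47 = 2.35.
k = floor(2.35) = 2.

2


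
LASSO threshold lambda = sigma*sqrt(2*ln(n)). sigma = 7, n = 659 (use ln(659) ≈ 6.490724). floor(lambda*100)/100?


ln(659) ≈ 6.490724.
2*ln(n) ≈ 12.981448.
sqrt(2*ln(n)) ≈ sqrt(12.981448) ≈ 3.602978.
lambda ≈ 7*3.602978 = 25.220846.
floor(lambda*100)/100 = 25.22.

25.22


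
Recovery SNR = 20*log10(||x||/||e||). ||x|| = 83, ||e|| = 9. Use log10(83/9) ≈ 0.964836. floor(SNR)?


||x||/||e|| = 83/9.
log10(83/9) ≈ 0.964836.
20*log10(||x||/||e||) ≈ 20*0.964836 = 19.29672.
floor(19.29672) = 19.

19


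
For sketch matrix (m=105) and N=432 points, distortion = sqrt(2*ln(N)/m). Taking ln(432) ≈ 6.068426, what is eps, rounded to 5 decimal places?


ln(432) ≈ 6.068426.
2*ln(N)/m ≈ 2*6.068426/105 ≈ 0.11558907.
eps = sqrt(0.11558907) ≈ 0.3399839 ≈ 0.33998.

0.33998


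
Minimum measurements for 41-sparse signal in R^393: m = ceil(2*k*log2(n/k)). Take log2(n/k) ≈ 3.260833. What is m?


log2(n/k) = log2(393/41) ≈ 3.260833.
2*k*log2(n/k) ≈ 2*41*3.260833 = 267.388306.
m = ceil(267.388306) = 268.

268


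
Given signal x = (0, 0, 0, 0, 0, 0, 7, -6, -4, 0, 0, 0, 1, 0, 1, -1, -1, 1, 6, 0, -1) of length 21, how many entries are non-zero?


Non-zero positions: [6, 7, 8, 12, 14, 15, 16, 17, 18, 20].
Sparsity = 10.

10


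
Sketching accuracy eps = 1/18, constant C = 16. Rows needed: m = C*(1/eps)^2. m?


1/eps = 18.
(1/eps)^2 = 324.
m = 16*324 = 5184.

5184


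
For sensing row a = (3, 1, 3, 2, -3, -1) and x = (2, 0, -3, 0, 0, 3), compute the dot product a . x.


Non-zero terms: ['3*2', '3*-3', '-1*3']
Products: [6, -9, -3]
y = sum = -6.

-6


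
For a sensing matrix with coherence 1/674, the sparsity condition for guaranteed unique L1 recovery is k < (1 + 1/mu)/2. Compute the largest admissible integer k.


1/mu = 674.
1 + 1/mu = 675.
(1 + 1/mu)/2 = 337.5 is not an integer, so k_max = floor(337.5) = 337.

337


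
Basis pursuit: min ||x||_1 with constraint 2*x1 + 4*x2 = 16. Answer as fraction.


Axis intercepts:
  x1 = 8, x2 = 0: L1 = 8
  x1 = 0, x2 = 4: L1 = 4
x* = (0, 4)
||x*||_1 = 4.

4


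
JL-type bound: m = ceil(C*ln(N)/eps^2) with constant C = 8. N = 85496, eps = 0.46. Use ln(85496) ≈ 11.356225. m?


ln(85496) ≈ 11.356225.
eps^2 = 0.46^2 = 0.2116.
C*ln(N)/eps^2 ≈ 8*11.356225/0.2116 ≈ 429.3469.
m = ceil(429.3469) = 430.

430


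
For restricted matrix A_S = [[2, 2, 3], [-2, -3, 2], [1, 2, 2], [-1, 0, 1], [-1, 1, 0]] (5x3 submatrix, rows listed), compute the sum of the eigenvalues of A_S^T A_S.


Sum of eigenvalues of A_S^T A_S = trace(A_S^T A_S) = sum of squared column norms of A_S.
A_S^T A_S diagonal: [11, 18, 18].
trace = 11 + 18 + 18 = 47.

47


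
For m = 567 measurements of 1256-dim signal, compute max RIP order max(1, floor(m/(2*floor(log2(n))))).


floor(log2(1256)) = 10.
2*10 = 20.
m/(2*floor(log2(n))) = 567/20 ≈ 28.35.
floor = 28.
k = max(1, 28) = 28.

28


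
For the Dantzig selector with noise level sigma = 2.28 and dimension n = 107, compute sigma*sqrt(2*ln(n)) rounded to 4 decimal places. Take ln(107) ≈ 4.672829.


ln(107) ≈ 4.672829.
2*ln(n) ≈ 9.345658.
sqrt(2*ln(n)) ≈ sqrt(9.345658) ≈ 3.057067.
threshold ≈ 2.28*3.057067 = 6.97011276 ≈ 6.9701.

6.9701


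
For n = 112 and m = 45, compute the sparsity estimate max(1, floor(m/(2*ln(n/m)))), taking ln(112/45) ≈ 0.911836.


n/m = 112/45.
ln(n/m) ≈ 0.911836.
2*ln(n/m) ≈ 1.823672.
m/(2*ln(n/m)) ≈ 45/1.823672 ≈ 24.6755.
floor = 24.
k_max = max(1, 24) = 24.

24


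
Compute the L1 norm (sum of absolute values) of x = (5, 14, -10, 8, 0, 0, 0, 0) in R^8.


Non-zero entries: [(0, 5), (1, 14), (2, -10), (3, 8)]
Absolute values: [5, 14, 10, 8]
||x||_1 = sum = 37.

37


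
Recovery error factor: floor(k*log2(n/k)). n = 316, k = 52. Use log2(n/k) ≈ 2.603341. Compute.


log2(n/k) = log2(316/52) ≈ 2.603341.
k*log2(n/k) ≈ 52*2.603341 = 135.373732.
floor(135.373732) = 135.

135


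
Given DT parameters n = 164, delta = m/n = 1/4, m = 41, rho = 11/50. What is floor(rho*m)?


m = 1/4*164 = 41.
rho = 11/50.
rho*m = 11/50*41 = 9.02.
k = floor(9.02) = 9.

9


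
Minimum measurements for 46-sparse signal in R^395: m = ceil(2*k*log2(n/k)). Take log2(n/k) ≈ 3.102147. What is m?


log2(n/k) = log2(395/46) ≈ 3.102147.
2*k*log2(n/k) ≈ 2*46*3.102147 = 285.397524.
m = ceil(285.397524) = 286.

286


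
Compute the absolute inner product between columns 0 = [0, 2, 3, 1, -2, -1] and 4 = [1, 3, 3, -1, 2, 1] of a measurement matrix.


Inner product: 0*1 + 2*3 + 3*3 + 1*-1 + -2*2 + -1*1
Products: [0, 6, 9, -1, -4, -1]
Sum = 9.
|dot| = 9.

9


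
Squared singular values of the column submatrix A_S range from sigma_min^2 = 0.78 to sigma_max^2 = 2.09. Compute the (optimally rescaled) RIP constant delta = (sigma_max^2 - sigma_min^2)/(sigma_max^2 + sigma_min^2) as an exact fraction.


lambda_max - lambda_min = 2.09 - 0.78 = 1.31.
lambda_max + lambda_min = 2.09 + 0.78 = 2.87.
delta = 1.31/2.87 = 131/287.

131/287


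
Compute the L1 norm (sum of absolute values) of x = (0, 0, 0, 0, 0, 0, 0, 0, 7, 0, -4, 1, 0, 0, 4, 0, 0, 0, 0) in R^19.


Non-zero entries: [(8, 7), (10, -4), (11, 1), (14, 4)]
Absolute values: [7, 4, 1, 4]
||x||_1 = sum = 16.

16


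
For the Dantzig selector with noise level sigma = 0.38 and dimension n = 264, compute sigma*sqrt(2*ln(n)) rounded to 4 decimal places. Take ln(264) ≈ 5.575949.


ln(264) ≈ 5.575949.
2*ln(n) ≈ 11.151898.
sqrt(2*ln(n)) ≈ sqrt(11.151898) ≈ 3.339446.
threshold ≈ 0.38*3.339446 = 1.26898948 ≈ 1.2690.

1.2690


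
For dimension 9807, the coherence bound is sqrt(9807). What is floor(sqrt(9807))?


99^2 = 9801 <= 9807 < 10000 = 100^2, so 99 <= sqrt(9807) < 100.
floor(sqrt(9807)) = 99.

99


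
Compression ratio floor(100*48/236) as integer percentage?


100*m/n = 100*48/236 ≈ 20.339.
floor = 20.

20


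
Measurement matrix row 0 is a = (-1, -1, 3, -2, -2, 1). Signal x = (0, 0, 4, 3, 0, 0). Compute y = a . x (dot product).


Non-zero terms: ['3*4', '-2*3']
Products: [12, -6]
y = sum = 6.

6


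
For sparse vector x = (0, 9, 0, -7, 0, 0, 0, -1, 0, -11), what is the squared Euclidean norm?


Non-zero entries: [(1, 9), (3, -7), (7, -1), (9, -11)]
Squares: [81, 49, 1, 121]
||x||_2^2 = sum = 252.

252


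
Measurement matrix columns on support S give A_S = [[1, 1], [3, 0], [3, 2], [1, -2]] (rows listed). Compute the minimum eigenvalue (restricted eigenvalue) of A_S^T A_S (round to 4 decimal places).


A_S^T A_S = [[20, 5], [5, 9]].
trace = 29.
det = 155.
disc = trace^2 - 4*det = 841 - 4*155 = 221.
sqrt(221) ≈ 14.866069.
lam_min = (29 - sqrt(221))/2 ≈ (29 - 14.866069)/2 = 7.0669655 ≈ 7.0670.

7.0670


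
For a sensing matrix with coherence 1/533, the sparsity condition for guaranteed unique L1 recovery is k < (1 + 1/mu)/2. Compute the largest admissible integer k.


1/mu = 533.
1 + 1/mu = 534.
(1 + 1/mu)/2 = 267 is an integer and the inequality is strict, so k_max = 267 - 1 = 266.

266


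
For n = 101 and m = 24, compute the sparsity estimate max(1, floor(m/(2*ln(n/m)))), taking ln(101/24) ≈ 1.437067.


n/m = 101/24.
ln(n/m) ≈ 1.437067.
2*ln(n/m) ≈ 2.874134.
m/(2*ln(n/m)) ≈ 24/2.874134 ≈ 8.3503.
floor = 8.
k_max = max(1, 8) = 8.

8


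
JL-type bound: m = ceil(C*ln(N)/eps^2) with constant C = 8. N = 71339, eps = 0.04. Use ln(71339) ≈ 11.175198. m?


ln(71339) ≈ 11.175198.
eps^2 = 0.04^2 = 0.0016.
C*ln(N)/eps^2 ≈ 8*11.175198/0.0016 ≈ 55875.99.
m = ceil(55875.99) = 55876.

55876


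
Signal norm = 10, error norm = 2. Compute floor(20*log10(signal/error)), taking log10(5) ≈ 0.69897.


||x||/||e|| = 10/2 = 5.
log10(5) ≈ 0.69897.
20*log10(||x||/||e||) ≈ 20*0.69897 = 13.9794.
floor(13.9794) = 13.

13


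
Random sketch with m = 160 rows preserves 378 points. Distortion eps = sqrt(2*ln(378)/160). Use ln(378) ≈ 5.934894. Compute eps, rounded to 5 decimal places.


ln(378) ≈ 5.934894.
2*ln(N)/m ≈ 2*5.934894/160 ≈ 0.07418617.
eps = sqrt(0.07418617) ≈ 0.2723714 ≈ 0.27237.

0.27237


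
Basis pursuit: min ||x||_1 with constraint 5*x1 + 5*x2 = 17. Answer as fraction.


Axis intercepts:
  x1 = 17/5, x2 = 0: L1 = 17/5
  x1 = 0, x2 = 17/5: L1 = 17/5
x* = (17/5, 0)
||x*||_1 = 17/5.

17/5


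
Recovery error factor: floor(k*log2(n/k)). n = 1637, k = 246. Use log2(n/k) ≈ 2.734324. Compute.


log2(n/k) = log2(1637/246) ≈ 2.734324.
k*log2(n/k) ≈ 246*2.734324 = 672.643704.
floor(672.643704) = 672.

672


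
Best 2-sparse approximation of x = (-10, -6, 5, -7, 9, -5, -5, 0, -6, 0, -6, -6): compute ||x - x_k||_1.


Sorted |x_i| descending: [10, 9, 7, 6, 6, 6, 6, 5, 5, 5, 0, 0]
Keep top 2: [10, 9]
Tail entries: [7, 6, 6, 6, 6, 5, 5, 5, 0, 0]
L1 error = sum of tail = 46.

46


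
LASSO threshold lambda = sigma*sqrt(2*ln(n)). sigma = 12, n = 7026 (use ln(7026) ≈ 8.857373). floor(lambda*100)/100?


ln(7026) ≈ 8.857373.
2*ln(n) ≈ 17.714746.
sqrt(2*ln(n)) ≈ sqrt(17.714746) ≈ 4.208889.
lambda ≈ 12*4.208889 = 50.506668.
floor(lambda*100)/100 = 50.50.

50.50


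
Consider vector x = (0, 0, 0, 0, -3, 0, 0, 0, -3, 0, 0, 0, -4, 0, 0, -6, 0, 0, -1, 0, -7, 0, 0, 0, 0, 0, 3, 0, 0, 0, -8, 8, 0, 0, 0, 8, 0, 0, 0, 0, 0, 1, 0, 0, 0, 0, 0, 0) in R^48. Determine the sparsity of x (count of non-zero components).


Non-zero positions: [4, 8, 12, 15, 18, 20, 26, 30, 31, 35, 41].
Sparsity = 11.

11


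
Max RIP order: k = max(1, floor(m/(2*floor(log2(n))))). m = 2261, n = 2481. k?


floor(log2(2481)) = 11.
2*11 = 22.
m/(2*floor(log2(n))) = 2261/22 ≈ 102.7727.
floor = 102.
k = max(1, 102) = 102.

102


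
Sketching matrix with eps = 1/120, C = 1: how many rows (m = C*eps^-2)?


1/eps = 120.
(1/eps)^2 = 14400.
m = 1*14400 = 14400.

14400


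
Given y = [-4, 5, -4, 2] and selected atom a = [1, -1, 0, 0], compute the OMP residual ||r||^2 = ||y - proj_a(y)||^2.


a^T a = 2.
a^T y = -9.
coeff = -9/2 = -9/2.
||r||^2 = 41/2.

41/2


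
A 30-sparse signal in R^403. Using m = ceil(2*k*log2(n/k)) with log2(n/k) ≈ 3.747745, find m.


log2(n/k) = log2(403/30) ≈ 3.747745.
2*k*log2(n/k) ≈ 2*30*3.747745 = 224.8647.
m = ceil(224.8647) = 225.

225


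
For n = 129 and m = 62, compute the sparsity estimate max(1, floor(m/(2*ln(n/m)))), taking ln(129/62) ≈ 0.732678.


n/m = 129/62.
ln(n/m) ≈ 0.732678.
2*ln(n/m) ≈ 1.465356.
m/(2*ln(n/m)) ≈ 62/1.465356 ≈ 42.3105.
floor = 42.
k_max = max(1, 42) = 42.

42


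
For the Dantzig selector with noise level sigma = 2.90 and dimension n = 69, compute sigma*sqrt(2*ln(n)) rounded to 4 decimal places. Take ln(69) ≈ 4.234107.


ln(69) ≈ 4.234107.
2*ln(n) ≈ 8.468214.
sqrt(2*ln(n)) ≈ sqrt(8.468214) ≈ 2.91002.
threshold ≈ 2.90*2.91002 = 8.439058 ≈ 8.4391.

8.4391


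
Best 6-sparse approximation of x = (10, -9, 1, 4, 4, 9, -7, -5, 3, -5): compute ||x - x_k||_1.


Sorted |x_i| descending: [10, 9, 9, 7, 5, 5, 4, 4, 3, 1]
Keep top 6: [10, 9, 9, 7, 5, 5]
Tail entries: [4, 4, 3, 1]
L1 error = sum of tail = 12.

12


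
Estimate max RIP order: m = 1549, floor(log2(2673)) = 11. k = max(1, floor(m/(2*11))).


floor(log2(2673)) = 11.
2*11 = 22.
m/(2*floor(log2(n))) = 1549/22 ≈ 70.4091.
floor = 70.
k = max(1, 70) = 70.

70


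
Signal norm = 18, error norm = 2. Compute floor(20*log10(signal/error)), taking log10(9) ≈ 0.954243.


||x||/||e|| = 18/2 = 9.
log10(9) ≈ 0.954243.
20*log10(||x||/||e||) ≈ 20*0.954243 = 19.08486.
floor(19.08486) = 19.

19


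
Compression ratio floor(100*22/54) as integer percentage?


100*m/n = 100*22/54 ≈ 40.7407.
floor = 40.

40


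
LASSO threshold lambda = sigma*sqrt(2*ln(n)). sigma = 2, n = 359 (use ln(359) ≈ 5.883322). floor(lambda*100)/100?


ln(359) ≈ 5.883322.
2*ln(n) ≈ 11.766644.
sqrt(2*ln(n)) ≈ sqrt(11.766644) ≈ 3.430254.
lambda ≈ 2*3.430254 = 6.860508.
floor(lambda*100)/100 = 6.86.

6.86


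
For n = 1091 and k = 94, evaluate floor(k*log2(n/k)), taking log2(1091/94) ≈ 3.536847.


log2(n/k) = log2(1091/94) ≈ 3.536847.
k*log2(n/k) ≈ 94*3.536847 = 332.463618.
floor(332.463618) = 332.

332


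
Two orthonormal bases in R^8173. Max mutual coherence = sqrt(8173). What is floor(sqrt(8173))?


90^2 = 8100 <= 8173 < 8281 = 91^2, so 90 <= sqrt(8173) < 91.
floor(sqrt(8173)) = 90.

90


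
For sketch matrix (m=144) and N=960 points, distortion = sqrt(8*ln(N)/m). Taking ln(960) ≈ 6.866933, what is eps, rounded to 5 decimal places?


ln(960) ≈ 6.866933.
8*ln(N)/m ≈ 8*6.866933/144 ≈ 0.38149628.
eps = sqrt(0.38149628) ≈ 0.6176539 ≈ 0.61765.

0.61765


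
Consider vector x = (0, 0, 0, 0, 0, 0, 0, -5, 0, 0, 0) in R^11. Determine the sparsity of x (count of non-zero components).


Non-zero positions: [7].
Sparsity = 1.

1


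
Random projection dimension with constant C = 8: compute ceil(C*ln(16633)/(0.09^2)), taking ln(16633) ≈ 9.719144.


ln(16633) ≈ 9.719144.
eps^2 = 0.09^2 = 0.0081.
C*ln(N)/eps^2 ≈ 8*9.719144/0.0081 ≈ 9599.1546.
m = ceil(9599.1546) = 9600.

9600


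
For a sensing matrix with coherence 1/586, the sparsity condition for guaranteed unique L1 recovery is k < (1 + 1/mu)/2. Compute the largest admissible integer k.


1/mu = 586.
1 + 1/mu = 587.
(1 + 1/mu)/2 = 293.5 is not an integer, so k_max = floor(293.5) = 293.

293


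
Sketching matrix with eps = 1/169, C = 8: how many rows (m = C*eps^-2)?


1/eps = 169.
(1/eps)^2 = 28561.
m = 8*28561 = 228488.

228488


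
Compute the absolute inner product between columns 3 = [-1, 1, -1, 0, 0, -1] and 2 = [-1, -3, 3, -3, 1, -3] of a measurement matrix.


Inner product: -1*-1 + 1*-3 + -1*3 + 0*-3 + 0*1 + -1*-3
Products: [1, -3, -3, 0, 0, 3]
Sum = -2.
|dot| = 2.

2


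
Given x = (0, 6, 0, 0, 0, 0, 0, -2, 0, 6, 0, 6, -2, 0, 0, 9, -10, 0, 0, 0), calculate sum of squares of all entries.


Non-zero entries: [(1, 6), (7, -2), (9, 6), (11, 6), (12, -2), (15, 9), (16, -10)]
Squares: [36, 4, 36, 36, 4, 81, 100]
||x||_2^2 = sum = 297.

297


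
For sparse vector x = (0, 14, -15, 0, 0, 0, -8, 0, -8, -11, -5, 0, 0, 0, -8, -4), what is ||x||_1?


Non-zero entries: [(1, 14), (2, -15), (6, -8), (8, -8), (9, -11), (10, -5), (14, -8), (15, -4)]
Absolute values: [14, 15, 8, 8, 11, 5, 8, 4]
||x||_1 = sum = 73.

73


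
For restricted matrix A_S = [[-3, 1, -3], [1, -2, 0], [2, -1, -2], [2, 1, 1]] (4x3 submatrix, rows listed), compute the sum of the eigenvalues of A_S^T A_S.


Sum of eigenvalues of A_S^T A_S = trace(A_S^T A_S) = sum of squared column norms of A_S.
A_S^T A_S diagonal: [18, 7, 14].
trace = 18 + 7 + 14 = 39.

39


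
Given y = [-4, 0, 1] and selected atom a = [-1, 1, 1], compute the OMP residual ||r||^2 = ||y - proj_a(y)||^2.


a^T a = 3.
a^T y = 5.
coeff = 5/3 = 5/3.
||r||^2 = 26/3.

26/3


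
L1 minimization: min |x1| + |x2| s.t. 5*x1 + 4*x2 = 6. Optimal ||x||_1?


Axis intercepts:
  x1 = 6/5, x2 = 0: L1 = 6/5
  x1 = 0, x2 = 3/2: L1 = 3/2
x* = (6/5, 0)
||x*||_1 = 6/5.

6/5


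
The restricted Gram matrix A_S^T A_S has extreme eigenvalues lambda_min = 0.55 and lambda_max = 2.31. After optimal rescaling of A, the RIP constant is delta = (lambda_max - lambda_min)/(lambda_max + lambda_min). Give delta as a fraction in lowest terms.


lambda_max - lambda_min = 2.31 - 0.55 = 1.76.
lambda_max + lambda_min = 2.31 + 0.55 = 2.86.
delta = 1.76/2.86 = 176/286 = 8/13.

8/13


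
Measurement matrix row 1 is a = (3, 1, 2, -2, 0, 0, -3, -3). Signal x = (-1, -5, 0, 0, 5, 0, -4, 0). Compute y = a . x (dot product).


Non-zero terms: ['3*-1', '1*-5', '0*5', '-3*-4']
Products: [-3, -5, 0, 12]
y = sum = 4.

4


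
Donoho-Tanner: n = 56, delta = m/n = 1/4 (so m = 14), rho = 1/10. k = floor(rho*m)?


m = 1/4*56 = 14.
rho = 1/10.
rho*m = 1/10*14 = 1.4.
k = floor(1.4) = 1.

1


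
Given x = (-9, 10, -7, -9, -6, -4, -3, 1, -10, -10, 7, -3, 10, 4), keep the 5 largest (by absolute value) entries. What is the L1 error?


Sorted |x_i| descending: [10, 10, 10, 10, 9, 9, 7, 7, 6, 4, 4, 3, 3, 1]
Keep top 5: [10, 10, 10, 10, 9]
Tail entries: [9, 7, 7, 6, 4, 4, 3, 3, 1]
L1 error = sum of tail = 44.

44


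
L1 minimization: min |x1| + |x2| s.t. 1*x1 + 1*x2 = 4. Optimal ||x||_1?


Axis intercepts:
  x1 = 4, x2 = 0: L1 = 4
  x1 = 0, x2 = 4: L1 = 4
x* = (4, 0)
||x*||_1 = 4.

4


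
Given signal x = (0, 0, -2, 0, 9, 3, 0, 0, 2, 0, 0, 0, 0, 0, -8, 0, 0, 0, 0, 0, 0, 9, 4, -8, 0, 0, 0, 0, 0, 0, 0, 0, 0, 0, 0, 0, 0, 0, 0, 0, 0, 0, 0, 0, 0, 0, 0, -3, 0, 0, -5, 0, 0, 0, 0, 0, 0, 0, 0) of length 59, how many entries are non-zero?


Non-zero positions: [2, 4, 5, 8, 14, 21, 22, 23, 47, 50].
Sparsity = 10.

10


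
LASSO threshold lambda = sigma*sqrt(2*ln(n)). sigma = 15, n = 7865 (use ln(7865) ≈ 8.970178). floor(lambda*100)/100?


ln(7865) ≈ 8.970178.
2*ln(n) ≈ 17.940356.
sqrt(2*ln(n)) ≈ sqrt(17.940356) ≈ 4.235606.
lambda ≈ 15*4.235606 = 63.53409.
floor(lambda*100)/100 = 63.53.

63.53


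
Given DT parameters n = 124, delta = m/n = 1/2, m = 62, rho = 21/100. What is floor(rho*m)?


m = 1/2*124 = 62.
rho = 21/100.
rho*m = 21/100*62 = 13.02.
k = floor(13.02) = 13.

13


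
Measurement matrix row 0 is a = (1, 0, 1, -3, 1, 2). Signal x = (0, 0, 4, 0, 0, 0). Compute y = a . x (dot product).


Non-zero terms: ['1*4']
Products: [4]
y = sum = 4.

4


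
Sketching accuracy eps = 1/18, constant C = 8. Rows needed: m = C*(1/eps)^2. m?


1/eps = 18.
(1/eps)^2 = 324.
m = 8*324 = 2592.

2592


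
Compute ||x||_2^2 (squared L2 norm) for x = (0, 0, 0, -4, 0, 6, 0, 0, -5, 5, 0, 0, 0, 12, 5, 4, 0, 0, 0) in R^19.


Non-zero entries: [(3, -4), (5, 6), (8, -5), (9, 5), (13, 12), (14, 5), (15, 4)]
Squares: [16, 36, 25, 25, 144, 25, 16]
||x||_2^2 = sum = 287.

287


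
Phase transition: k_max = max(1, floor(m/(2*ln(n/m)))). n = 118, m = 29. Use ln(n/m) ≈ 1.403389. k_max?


n/m = 118/29.
ln(n/m) ≈ 1.403389.
2*ln(n/m) ≈ 2.806778.
m/(2*ln(n/m)) ≈ 29/2.806778 ≈ 10.3321.
floor = 10.
k_max = max(1, 10) = 10.

10


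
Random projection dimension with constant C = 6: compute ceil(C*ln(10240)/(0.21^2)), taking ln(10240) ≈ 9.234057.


ln(10240) ≈ 9.234057.
eps^2 = 0.21^2 = 0.0441.
C*ln(N)/eps^2 ≈ 6*9.234057/0.0441 ≈ 1256.3343.
m = ceil(1256.3343) = 1257.

1257


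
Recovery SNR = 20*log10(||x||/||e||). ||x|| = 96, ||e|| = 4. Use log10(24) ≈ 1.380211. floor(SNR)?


||x||/||e|| = 96/4 = 24.
log10(24) ≈ 1.380211.
20*log10(||x||/||e||) ≈ 20*1.380211 = 27.60422.
floor(27.60422) = 27.

27


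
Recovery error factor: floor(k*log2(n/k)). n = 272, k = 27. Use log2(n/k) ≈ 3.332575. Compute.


log2(n/k) = log2(272/27) ≈ 3.332575.
k*log2(n/k) ≈ 27*3.332575 = 89.979525.
floor(89.979525) = 89.

89


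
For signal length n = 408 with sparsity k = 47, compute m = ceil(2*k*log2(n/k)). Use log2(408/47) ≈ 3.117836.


log2(n/k) = log2(408/47) ≈ 3.117836.
2*k*log2(n/k) ≈ 2*47*3.117836 = 293.076584.
m = ceil(293.076584) = 294.

294


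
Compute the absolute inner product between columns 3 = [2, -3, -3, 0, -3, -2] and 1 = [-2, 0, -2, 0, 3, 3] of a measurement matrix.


Inner product: 2*-2 + -3*0 + -3*-2 + 0*0 + -3*3 + -2*3
Products: [-4, 0, 6, 0, -9, -6]
Sum = -13.
|dot| = 13.

13


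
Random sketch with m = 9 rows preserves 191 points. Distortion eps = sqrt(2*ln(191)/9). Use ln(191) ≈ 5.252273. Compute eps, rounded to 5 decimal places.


ln(191) ≈ 5.252273.
2*ln(N)/m ≈ 2*5.252273/9 ≈ 1.16717178.
eps = sqrt(1.16717178) ≈ 1.0803572 ≈ 1.08036.

1.08036


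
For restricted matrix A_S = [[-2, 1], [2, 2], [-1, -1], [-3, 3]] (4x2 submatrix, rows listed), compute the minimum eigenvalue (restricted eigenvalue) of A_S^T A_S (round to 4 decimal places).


A_S^T A_S = [[18, -6], [-6, 15]].
trace = 33.
det = 234.
disc = trace^2 - 4*det = 1089 - 4*234 = 153.
sqrt(153) ≈ 12.369317.
lam_min = (33 - sqrt(153))/2 ≈ (33 - 12.369317)/2 = 10.3153415 ≈ 10.3153.

10.3153


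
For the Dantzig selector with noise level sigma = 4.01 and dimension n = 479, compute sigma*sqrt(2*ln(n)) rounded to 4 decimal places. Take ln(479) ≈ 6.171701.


ln(479) ≈ 6.171701.
2*ln(n) ≈ 12.343402.
sqrt(2*ln(n)) ≈ sqrt(12.343402) ≈ 3.513318.
threshold ≈ 4.01*3.513318 = 14.08840518 ≈ 14.0884.

14.0884
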